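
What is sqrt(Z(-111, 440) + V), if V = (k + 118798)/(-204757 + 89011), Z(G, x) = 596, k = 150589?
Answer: sqrt(7953512895834)/115746 ≈ 24.365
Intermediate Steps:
V = -269387/115746 (V = (150589 + 118798)/(-204757 + 89011) = 269387/(-115746) = 269387*(-1/115746) = -269387/115746 ≈ -2.3274)
sqrt(Z(-111, 440) + V) = sqrt(596 - 269387/115746) = sqrt(68715229/115746) = sqrt(7953512895834)/115746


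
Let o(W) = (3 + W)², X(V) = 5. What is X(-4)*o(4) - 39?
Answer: 206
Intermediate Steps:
X(-4)*o(4) - 39 = 5*(3 + 4)² - 39 = 5*7² - 39 = 5*49 - 39 = 245 - 39 = 206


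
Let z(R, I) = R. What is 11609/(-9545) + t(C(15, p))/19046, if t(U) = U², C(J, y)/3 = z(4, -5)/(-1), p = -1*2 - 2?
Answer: -109865267/90897035 ≈ -1.2087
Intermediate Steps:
p = -4 (p = -2 - 2 = -4)
C(J, y) = -12 (C(J, y) = 3*(4/(-1)) = 3*(4*(-1)) = 3*(-4) = -12)
11609/(-9545) + t(C(15, p))/19046 = 11609/(-9545) + (-12)²/19046 = 11609*(-1/9545) + 144*(1/19046) = -11609/9545 + 72/9523 = -109865267/90897035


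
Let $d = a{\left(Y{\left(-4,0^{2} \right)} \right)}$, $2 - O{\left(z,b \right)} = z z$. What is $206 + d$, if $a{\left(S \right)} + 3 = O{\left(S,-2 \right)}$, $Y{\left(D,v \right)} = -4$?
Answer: $189$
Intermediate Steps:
$O{\left(z,b \right)} = 2 - z^{2}$ ($O{\left(z,b \right)} = 2 - z z = 2 - z^{2}$)
$a{\left(S \right)} = -1 - S^{2}$ ($a{\left(S \right)} = -3 - \left(-2 + S^{2}\right) = -1 - S^{2}$)
$d = -17$ ($d = -1 - \left(-4\right)^{2} = -1 - 16 = -17$)
$206 + d = 206 - 17 = 189$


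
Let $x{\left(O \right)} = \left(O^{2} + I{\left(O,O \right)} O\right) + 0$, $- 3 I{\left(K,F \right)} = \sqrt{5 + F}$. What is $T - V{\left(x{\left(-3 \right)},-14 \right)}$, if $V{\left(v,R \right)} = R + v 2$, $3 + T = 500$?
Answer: $493 - 2 \sqrt{2} \approx 490.17$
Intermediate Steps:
$I{\left(K,F \right)} = - \frac{\sqrt{5 + F}}{3}$
$x{\left(O \right)} = O^{2} - \frac{O \sqrt{5 + O}}{3}$ ($x{\left(O \right)} = \left(O^{2} + - \frac{\sqrt{5 + O}}{3} O\right) + 0 = \left(O^{2} - \frac{O \sqrt{5 + O}}{3}\right) + 0 = O^{2} - \frac{O \sqrt{5 + O}}{3}$)
$T = 497$ ($T = -3 + 500 = 497$)
$V{\left(v,R \right)} = R + 2 v$
$T - V{\left(x{\left(-3 \right)},-14 \right)} = 497 - \left(-14 + 2 \cdot \frac{1}{3} \left(-3\right) \left(- \sqrt{5 - 3} + 3 \left(-3\right)\right)\right) = 497 - \left(-14 + 2 \cdot \frac{1}{3} \left(-3\right) \left(- \sqrt{2} - 9\right)\right) = 497 - \left(-14 + 2 \cdot \frac{1}{3} \left(-3\right) \left(-9 - \sqrt{2}\right)\right) = 497 - \left(-14 + 2 \left(9 + \sqrt{2}\right)\right) = 497 - \left(-14 + \left(18 + 2 \sqrt{2}\right)\right) = 497 - \left(4 + 2 \sqrt{2}\right) = 493 - 2 \sqrt{2}$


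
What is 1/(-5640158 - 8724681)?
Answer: -1/14364839 ≈ -6.9614e-8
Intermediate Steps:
1/(-5640158 - 8724681) = 1/(-14364839) = -1/14364839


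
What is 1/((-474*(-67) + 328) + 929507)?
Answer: 1/961593 ≈ 1.0399e-6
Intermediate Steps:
1/((-474*(-67) + 328) + 929507) = 1/((31758 + 328) + 929507) = 1/(32086 + 929507) = 1/961593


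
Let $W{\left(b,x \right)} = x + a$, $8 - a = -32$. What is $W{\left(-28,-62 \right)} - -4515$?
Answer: $4493$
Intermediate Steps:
$a = 40$ ($a = 8 - -32 = 8 + 32 = 40$)
$W{\left(b,x \right)} = 40 + x$ ($W{\left(b,x \right)} = x + 40 = 40 + x$)
$W{\left(-28,-62 \right)} - -4515 = \left(40 - 62\right) - -4515 = -22 + 4515 = 4493$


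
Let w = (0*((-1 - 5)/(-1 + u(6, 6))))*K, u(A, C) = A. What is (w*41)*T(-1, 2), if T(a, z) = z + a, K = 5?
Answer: 0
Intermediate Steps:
T(a, z) = a + z
w = 0 (w = (0*((-1 - 5)/(-1 + 6)))*5 = (0*(-6/5))*5 = 0*5 = 0)
(w*41)*T(-1, 2) = (0*41)*(-1 + 2) = 0*1 = 0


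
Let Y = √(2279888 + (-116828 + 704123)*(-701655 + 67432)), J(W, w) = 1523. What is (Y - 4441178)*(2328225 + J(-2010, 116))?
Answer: -10346825563144 + 2329748*I*√372473716897 ≈ -1.0347e+13 + 1.4219e+12*I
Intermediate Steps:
Y = I*√372473716897 (Y = √(2279888 + 587295*(-634223)) = √(2279888 - 372475996785) = √(-372473716897) = I*√372473716897 ≈ 6.1031e+5*I)
(Y - 4441178)*(2328225 + J(-2010, 116)) = (I*√372473716897 - 4441178)*(2328225 + 1523) = (-4441178 + I*√372473716897)*2329748 = -10346825563144 + 2329748*I*√372473716897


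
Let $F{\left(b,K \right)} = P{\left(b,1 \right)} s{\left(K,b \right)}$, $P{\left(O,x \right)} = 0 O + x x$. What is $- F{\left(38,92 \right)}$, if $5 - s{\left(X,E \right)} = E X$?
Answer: $3491$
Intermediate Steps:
$P{\left(O,x \right)} = x^{2}$ ($P{\left(O,x \right)} = 0 + x^{2} = x^{2}$)
$s{\left(X,E \right)} = 5 - E X$
$F{\left(b,K \right)} = 5 - K b$ ($F{\left(b,K \right)} = 1^{2} \left(5 - b K\right) = 1 \left(5 - K b\right) = 5 - K b$)
$- F{\left(38,92 \right)} = - (5 - 92 \cdot 38) = - (5 - 3496) = \left(-1\right) \left(-3491\right) = 3491$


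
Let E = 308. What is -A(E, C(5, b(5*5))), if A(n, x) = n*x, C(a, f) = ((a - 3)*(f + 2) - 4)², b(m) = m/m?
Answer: -1232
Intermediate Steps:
b(m) = 1
C(a, f) = (-4 + (-3 + a)*(2 + f))² (C(a, f) = ((-3 + a)*(2 + f) - 4)² = (-4 + (-3 + a)*(2 + f))²)
-A(E, C(5, b(5*5))) = -308*(-10 - 3*1 + 2*5 + 5*1)² = -308*(-10 - 3 + 10 + 5)² = -308*2² = -308*4 = -1*1232 = -1232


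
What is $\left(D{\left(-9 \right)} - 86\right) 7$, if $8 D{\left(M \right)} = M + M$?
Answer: $- \frac{2471}{4} \approx -617.75$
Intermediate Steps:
$D{\left(M \right)} = \frac{M}{4}$ ($D{\left(M \right)} = \frac{M + M}{8} = \frac{2 M}{8} = \frac{M}{4}$)
$\left(D{\left(-9 \right)} - 86\right) 7 = \left(\frac{1}{4} \left(-9\right) - 86\right) 7 = \left(- \frac{9}{4} - 86\right) 7 = \left(- \frac{353}{4}\right) 7 = - \frac{2471}{4}$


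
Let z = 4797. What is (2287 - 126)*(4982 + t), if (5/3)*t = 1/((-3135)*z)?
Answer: 269845079508989/25064325 ≈ 1.0766e+7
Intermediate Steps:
t = -1/25064325 (t = 3*(1/(-3135*4797))/5 = 3*(-1/3135*1/4797)/5 = (⅗)*(-1/15038595) = -1/25064325 ≈ -3.9897e-8)
(2287 - 126)*(4982 + t) = (2287 - 126)*(4982 - 1/25064325) = 2161*(124870467149/25064325) = 269845079508989/25064325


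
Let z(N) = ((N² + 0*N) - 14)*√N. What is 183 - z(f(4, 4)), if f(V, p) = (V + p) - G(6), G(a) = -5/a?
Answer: 183 - 2305*√318/216 ≈ -7.2965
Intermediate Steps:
f(V, p) = ⅚ + V + p (f(V, p) = (V + p) - (-5)/6 = (V + p) - 1*(-⅚) = (V + p) + ⅚ = ⅚ + V + p)
z(N) = √N*(-14 + N²) (z(N) = ((N² + 0) - 14)*√N = (N² - 14)*√N = (-14 + N²)*√N = √N*(-14 + N²))
183 - z(f(4, 4)) = 183 - √(⅚ + 4 + 4)*(-14 + (⅚ + 4 + 4)²) = 183 - √(53/6)*(-14 + (53/6)²) = 183 - √318/6*(-14 + 2809/36) = 183 - √318/6*2305/36 = 183 - 2305*√318/216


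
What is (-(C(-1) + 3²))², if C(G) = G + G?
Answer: 49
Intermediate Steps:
C(G) = 2*G
(-(C(-1) + 3²))² = (-(2*(-1) + 3²))² = (-(-2 + 9))² = (-1*7)² = (-7)² = 49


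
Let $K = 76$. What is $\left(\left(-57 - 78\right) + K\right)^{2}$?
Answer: $3481$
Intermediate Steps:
$\left(\left(-57 - 78\right) + K\right)^{2} = \left(\left(-57 - 78\right) + 76\right)^{2} = \left(-135 + 76\right)^{2} = \left(-59\right)^{2} = 3481$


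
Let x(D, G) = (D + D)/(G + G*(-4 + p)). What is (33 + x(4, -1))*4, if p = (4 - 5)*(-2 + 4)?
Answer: 692/5 ≈ 138.40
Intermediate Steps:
p = -2 (p = -1*2 = -2)
x(D, G) = -2*D/(5*G) (x(D, G) = (D + D)/(G + G*(-4 - 2)) = (2*D)/(G + G*(-6)) = (2*D)/(G - 6*G) = (2*D)/((-5*G)) = (2*D)*(-1/(5*G)) = -2*D/(5*G))
(33 + x(4, -1))*4 = (33 - ⅖*4/(-1))*4 = (33 - ⅖*4*(-1))*4 = (33 + 8/5)*4 = (173/5)*4 = 692/5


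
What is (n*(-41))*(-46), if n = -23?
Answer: -43378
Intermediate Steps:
(n*(-41))*(-46) = -23*(-41)*(-46) = 943*(-46) = -43378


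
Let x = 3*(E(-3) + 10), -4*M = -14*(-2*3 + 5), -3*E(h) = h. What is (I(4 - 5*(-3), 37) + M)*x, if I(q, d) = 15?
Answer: 759/2 ≈ 379.50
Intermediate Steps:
E(h) = -h/3
M = -7/2 (M = -(-7)*(-2*3 + 5)/2 = -(-7)*(-6 + 5)/2 = -(-7)*(-1)/2 = -¼*14 = -7/2 ≈ -3.5000)
x = 33 (x = 3*(-⅓*(-3) + 10) = 3*(1 + 10) = 3*11 = 33)
(I(4 - 5*(-3), 37) + M)*x = (15 - 7/2)*33 = (23/2)*33 = 759/2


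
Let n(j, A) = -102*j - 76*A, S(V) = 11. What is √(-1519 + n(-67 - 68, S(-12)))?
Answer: √11415 ≈ 106.84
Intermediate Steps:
√(-1519 + n(-67 - 68, S(-12))) = √(-1519 + (-102*(-67 - 68) - 76*11)) = √(-1519 + (-102*(-135) - 836)) = √(-1519 + (13770 - 836)) = √(-1519 + 12934) = √11415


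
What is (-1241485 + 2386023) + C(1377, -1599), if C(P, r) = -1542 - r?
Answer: 1144595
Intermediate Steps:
(-1241485 + 2386023) + C(1377, -1599) = (-1241485 + 2386023) + (-1542 - 1*(-1599)) = 1144538 + (-1542 + 1599) = 1144538 + 57 = 1144595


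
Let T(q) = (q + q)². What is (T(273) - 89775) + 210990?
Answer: 419331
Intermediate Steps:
T(q) = 4*q² (T(q) = (2*q)² = 4*q²)
(T(273) - 89775) + 210990 = (4*273² - 89775) + 210990 = (4*74529 - 89775) + 210990 = (298116 - 89775) + 210990 = 208341 + 210990 = 419331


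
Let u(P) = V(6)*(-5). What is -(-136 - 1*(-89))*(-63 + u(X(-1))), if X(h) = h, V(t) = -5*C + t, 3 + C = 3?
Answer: -4371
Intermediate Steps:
C = 0 (C = -3 + 3 = 0)
V(t) = t (V(t) = -5*0 + t = 0 + t = t)
u(P) = -30 (u(P) = 6*(-5) = -30)
-(-136 - 1*(-89))*(-63 + u(X(-1))) = -(-136 - 1*(-89))*(-63 - 30) = -(-136 + 89)*(-93) = -(-47)*(-93) = -1*4371 = -4371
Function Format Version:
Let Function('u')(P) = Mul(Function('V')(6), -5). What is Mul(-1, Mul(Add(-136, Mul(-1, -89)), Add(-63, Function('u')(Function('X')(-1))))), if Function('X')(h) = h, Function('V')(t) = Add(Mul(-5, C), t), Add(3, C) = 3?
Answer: -4371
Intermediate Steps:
C = 0 (C = Add(-3, 3) = 0)
Function('V')(t) = t (Function('V')(t) = Add(Mul(-5, 0), t) = Add(0, t) = t)
Function('u')(P) = -30 (Function('u')(P) = Mul(6, -5) = -30)
Mul(-1, Mul(Add(-136, Mul(-1, -89)), Add(-63, Function('u')(Function('X')(-1))))) = Mul(-1, Mul(Add(-136, Mul(-1, -89)), Add(-63, -30))) = Mul(-1, Mul(Add(-136, 89), -93)) = Mul(-1, Mul(-47, -93)) = Mul(-1, 4371) = -4371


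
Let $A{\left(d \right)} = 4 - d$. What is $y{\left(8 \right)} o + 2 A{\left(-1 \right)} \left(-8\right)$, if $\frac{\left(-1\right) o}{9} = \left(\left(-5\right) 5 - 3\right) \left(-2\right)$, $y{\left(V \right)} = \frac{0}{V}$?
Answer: $-80$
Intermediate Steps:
$y{\left(V \right)} = 0$
$o = -504$ ($o = - 9 \left(\left(-5\right) 5 - 3\right) \left(-2\right) = - 9 \left(-25 - 3\right) \left(-2\right) = - 9 \left(\left(-28\right) \left(-2\right)\right) = \left(-9\right) 56 = -504$)
$y{\left(8 \right)} o + 2 A{\left(-1 \right)} \left(-8\right) = 0 \left(-504\right) + 2 \left(4 - -1\right) \left(-8\right) = 0 + 2 \left(4 + 1\right) \left(-8\right) = 0 + 2 \cdot 5 \left(-8\right) = 0 + 10 \left(-8\right) = 0 - 80 = -80$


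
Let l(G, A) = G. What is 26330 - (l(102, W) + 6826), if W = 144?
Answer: 19402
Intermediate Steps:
26330 - (l(102, W) + 6826) = 26330 - (102 + 6826) = 26330 - 1*6928 = 26330 - 6928 = 19402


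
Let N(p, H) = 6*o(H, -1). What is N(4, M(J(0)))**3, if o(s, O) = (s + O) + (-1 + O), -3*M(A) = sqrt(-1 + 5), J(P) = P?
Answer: -10648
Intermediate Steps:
M(A) = -2/3 (M(A) = -sqrt(-1 + 5)/3 = -sqrt(4)/3 = -1/3*2 = -2/3)
o(s, O) = -1 + s + 2*O (o(s, O) = (O + s) + (-1 + O) = -1 + s + 2*O)
N(p, H) = -18 + 6*H (N(p, H) = 6*(-1 + H + 2*(-1)) = 6*(-1 + H - 2) = 6*(-3 + H) = -18 + 6*H)
N(4, M(J(0)))**3 = (-18 + 6*(-2/3))**3 = (-18 - 4)**3 = (-22)**3 = -10648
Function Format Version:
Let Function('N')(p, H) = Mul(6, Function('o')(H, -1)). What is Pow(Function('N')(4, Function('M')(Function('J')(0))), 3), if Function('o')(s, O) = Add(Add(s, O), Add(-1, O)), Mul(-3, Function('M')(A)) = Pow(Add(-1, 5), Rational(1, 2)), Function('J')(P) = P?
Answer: -10648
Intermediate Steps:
Function('M')(A) = Rational(-2, 3) (Function('M')(A) = Mul(Rational(-1, 3), Pow(Add(-1, 5), Rational(1, 2))) = Mul(Rational(-1, 3), Pow(4, Rational(1, 2))) = Mul(Rational(-1, 3), 2) = Rational(-2, 3))
Function('o')(s, O) = Add(-1, s, Mul(2, O)) (Function('o')(s, O) = Add(Add(O, s), Add(-1, O)) = Add(-1, s, Mul(2, O)))
Function('N')(p, H) = Add(-18, Mul(6, H)) (Function('N')(p, H) = Mul(6, Add(-1, H, Mul(2, -1))) = Mul(6, Add(-1, H, -2)) = Mul(6, Add(-3, H)) = Add(-18, Mul(6, H)))
Pow(Function('N')(4, Function('M')(Function('J')(0))), 3) = Pow(Add(-18, Mul(6, Rational(-2, 3))), 3) = Pow(Add(-18, -4), 3) = Pow(-22, 3) = -10648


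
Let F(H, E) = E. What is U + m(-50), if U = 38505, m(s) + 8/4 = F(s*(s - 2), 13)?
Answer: 38516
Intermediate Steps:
m(s) = 11 (m(s) = -2 + 13 = 11)
U + m(-50) = 38505 + 11 = 38516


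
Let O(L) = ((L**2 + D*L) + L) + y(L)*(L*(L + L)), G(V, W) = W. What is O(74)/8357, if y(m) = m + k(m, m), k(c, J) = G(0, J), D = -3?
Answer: 1626224/8357 ≈ 194.59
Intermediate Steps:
k(c, J) = J
y(m) = 2*m (y(m) = m + m = 2*m)
O(L) = L**2 - 2*L + 4*L**3 (O(L) = ((L**2 - 3*L) + L) + (2*L)*(L*(L + L)) = (L**2 - 2*L) + (2*L)*(L*(2*L)) = (L**2 - 2*L) + (2*L)*(2*L**2) = (L**2 - 2*L) + 4*L**3 = L**2 - 2*L + 4*L**3)
O(74)/8357 = (74*(-2 + 74 + 4*74**2))/8357 = (74*(-2 + 74 + 4*5476))*(1/8357) = (74*(-2 + 74 + 21904))*(1/8357) = (74*21976)*(1/8357) = 1626224*(1/8357) = 1626224/8357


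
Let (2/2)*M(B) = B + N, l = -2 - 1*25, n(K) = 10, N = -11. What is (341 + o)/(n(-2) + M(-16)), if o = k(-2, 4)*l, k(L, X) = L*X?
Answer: -557/17 ≈ -32.765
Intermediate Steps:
l = -27 (l = -2 - 25 = -27)
M(B) = -11 + B (M(B) = B - 11 = -11 + B)
o = 216 (o = -2*4*(-27) = -8*(-27) = 216)
(341 + o)/(n(-2) + M(-16)) = (341 + 216)/(10 + (-11 - 16)) = 557/(10 - 27) = 557/(-17) = 557*(-1/17) = -557/17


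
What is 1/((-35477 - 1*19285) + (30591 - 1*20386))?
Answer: -1/44557 ≈ -2.2443e-5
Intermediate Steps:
1/((-35477 - 1*19285) + (30591 - 1*20386)) = 1/((-35477 - 19285) + (30591 - 20386)) = 1/(-54762 + 10205) = 1/(-44557) = -1/44557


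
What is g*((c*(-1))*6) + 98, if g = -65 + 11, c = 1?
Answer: 422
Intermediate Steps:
g = -54
g*((c*(-1))*6) + 98 = -54*1*(-1)*6 + 98 = -(-54)*6 + 98 = -54*(-6) + 98 = 324 + 98 = 422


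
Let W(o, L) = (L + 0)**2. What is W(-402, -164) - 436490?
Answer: -409594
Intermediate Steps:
W(o, L) = L**2
W(-402, -164) - 436490 = (-164)**2 - 436490 = 26896 - 436490 = -409594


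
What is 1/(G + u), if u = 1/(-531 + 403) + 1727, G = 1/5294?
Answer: 338816/585132649 ≈ 0.00057904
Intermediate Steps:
G = 1/5294 ≈ 0.00018889
u = 221055/128 (u = 1/(-128) + 1727 = -1/128 + 1727 = 221055/128 ≈ 1727.0)
1/(G + u) = 1/(1/5294 + 221055/128) = 1/(585132649/338816) = 338816/585132649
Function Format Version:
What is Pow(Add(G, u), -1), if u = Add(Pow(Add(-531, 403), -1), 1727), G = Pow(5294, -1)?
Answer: Rational(338816, 585132649) ≈ 0.00057904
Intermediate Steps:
G = Rational(1, 5294) ≈ 0.00018889
u = Rational(221055, 128) (u = Add(Pow(-128, -1), 1727) = Add(Rational(-1, 128), 1727) = Rational(221055, 128) ≈ 1727.0)
Pow(Add(G, u), -1) = Pow(Add(Rational(1, 5294), Rational(221055, 128)), -1) = Pow(Rational(585132649, 338816), -1) = Rational(338816, 585132649)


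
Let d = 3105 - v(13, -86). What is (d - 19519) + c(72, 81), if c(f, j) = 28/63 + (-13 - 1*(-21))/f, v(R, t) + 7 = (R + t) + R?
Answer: -147118/9 ≈ -16346.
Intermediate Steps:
v(R, t) = -7 + t + 2*R (v(R, t) = -7 + ((R + t) + R) = -7 + (t + 2*R) = -7 + t + 2*R)
c(f, j) = 4/9 + 8/f (c(f, j) = 28*(1/63) + (-13 + 21)/f = 4/9 + 8/f)
d = 3172 (d = 3105 - (-7 - 86 + 2*13) = 3105 - (-7 - 86 + 26) = 3105 - 1*(-67) = 3105 + 67 = 3172)
(d - 19519) + c(72, 81) = (3172 - 19519) + (4/9 + 8/72) = -16347 + (4/9 + 8*(1/72)) = -16347 + (4/9 + ⅑) = -16347 + 5/9 = -147118/9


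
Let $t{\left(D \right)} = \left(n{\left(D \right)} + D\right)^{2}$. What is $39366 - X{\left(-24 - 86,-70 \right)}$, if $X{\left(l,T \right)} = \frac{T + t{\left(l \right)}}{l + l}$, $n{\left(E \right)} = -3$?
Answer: $\frac{8673219}{220} \approx 39424.0$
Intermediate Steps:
$t{\left(D \right)} = \left(-3 + D\right)^{2}$
$X{\left(l,T \right)} = \frac{T + \left(-3 + l\right)^{2}}{2 l}$ ($X{\left(l,T \right)} = \frac{T + \left(-3 + l\right)^{2}}{l + l} = \frac{T + \left(-3 + l\right)^{2}}{2 l}$)
$39366 - X{\left(-24 - 86,-70 \right)} = 39366 - \frac{-70 + \left(-3 - 110\right)^{2}}{2 \left(-24 - 86\right)} = 39366 - \frac{-70 + \left(-3 - 110\right)^{2}}{2 \left(-110\right)} = 39366 - \frac{1}{2} \left(- \frac{1}{110}\right) \left(-70 + \left(-113\right)^{2}\right) = 39366 - \frac{1}{2} \left(- \frac{1}{110}\right) \left(-70 + 12769\right) = 39366 - \frac{1}{2} \left(- \frac{1}{110}\right) 12699 = 39366 - - \frac{12699}{220} = 39366 + \frac{12699}{220} = \frac{8673219}{220}$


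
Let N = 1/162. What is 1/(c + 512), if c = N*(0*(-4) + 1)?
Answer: 162/82945 ≈ 0.0019531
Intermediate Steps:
N = 1/162 ≈ 0.0061728
c = 1/162 (c = (0*(-4) + 1)/162 = (0 + 1)/162 = (1/162)*1 = 1/162 ≈ 0.0061728)
1/(c + 512) = 1/(1/162 + 512) = 1/(82945/162) = 162/82945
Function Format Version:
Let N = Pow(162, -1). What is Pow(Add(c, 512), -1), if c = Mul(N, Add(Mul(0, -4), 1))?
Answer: Rational(162, 82945) ≈ 0.0019531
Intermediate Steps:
N = Rational(1, 162) ≈ 0.0061728
c = Rational(1, 162) (c = Mul(Rational(1, 162), Add(Mul(0, -4), 1)) = Mul(Rational(1, 162), Add(0, 1)) = Mul(Rational(1, 162), 1) = Rational(1, 162) ≈ 0.0061728)
Pow(Add(c, 512), -1) = Pow(Add(Rational(1, 162), 512), -1) = Pow(Rational(82945, 162), -1) = Rational(162, 82945)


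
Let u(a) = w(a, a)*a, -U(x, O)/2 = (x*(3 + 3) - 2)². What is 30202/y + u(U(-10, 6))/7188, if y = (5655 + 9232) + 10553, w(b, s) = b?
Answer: 62660710139/7619280 ≈ 8224.0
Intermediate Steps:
U(x, O) = -2*(-2 + 6*x)² (U(x, O) = -2*(x*(3 + 3) - 2)² = -2*(x*6 - 2)² = -2*(6*x - 2)² = -2*(-2 + 6*x)²)
y = 25440 (y = 14887 + 10553 = 25440)
u(a) = a² (u(a) = a*a = a²)
30202/y + u(U(-10, 6))/7188 = 30202/25440 + (-8*(-1 + 3*(-10))²)²/7188 = 30202*(1/25440) + (-8*(-1 - 30)²)²*(1/7188) = 15101/12720 + (-8*(-31)²)²*(1/7188) = 15101/12720 + (-8*961)²*(1/7188) = 15101/12720 + (-7688)²*(1/7188) = 15101/12720 + 59105344*(1/7188) = 15101/12720 + 14776336/1797 = 62660710139/7619280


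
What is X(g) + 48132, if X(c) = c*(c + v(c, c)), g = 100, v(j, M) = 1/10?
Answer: 58142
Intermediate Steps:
v(j, M) = 1/10
X(c) = c*(1/10 + c) (X(c) = c*(c + 1/10) = c*(1/10 + c))
X(g) + 48132 = 100*(1/10 + 100) + 48132 = 100*(1001/10) + 48132 = 10010 + 48132 = 58142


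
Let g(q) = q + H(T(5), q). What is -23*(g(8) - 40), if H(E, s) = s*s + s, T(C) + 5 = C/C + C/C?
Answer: -920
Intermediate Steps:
T(C) = -3 (T(C) = -5 + (C/C + C/C) = -5 + (1 + 1) = -5 + 2 = -3)
H(E, s) = s + s² (H(E, s) = s² + s = s + s²)
g(q) = q + q*(1 + q)
-23*(g(8) - 40) = -23*(8*(2 + 8) - 40) = -23*(8*10 - 40) = -23*(80 - 40) = -23*40 = -920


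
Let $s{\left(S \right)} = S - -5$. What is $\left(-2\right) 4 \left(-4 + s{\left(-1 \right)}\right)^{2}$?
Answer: $0$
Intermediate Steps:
$s{\left(S \right)} = 5 + S$ ($s{\left(S \right)} = S + 5 = 5 + S$)
$\left(-2\right) 4 \left(-4 + s{\left(-1 \right)}\right)^{2} = \left(-2\right) 4 \left(-4 + \left(5 - 1\right)\right)^{2} = - 8 \left(-4 + 4\right)^{2} = - 8 \cdot 0^{2} = \left(-8\right) 0 = 0$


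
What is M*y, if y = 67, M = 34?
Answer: 2278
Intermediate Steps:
M*y = 34*67 = 2278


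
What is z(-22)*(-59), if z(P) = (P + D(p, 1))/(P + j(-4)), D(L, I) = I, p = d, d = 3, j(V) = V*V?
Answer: -413/2 ≈ -206.50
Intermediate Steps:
j(V) = V²
p = 3
z(P) = (1 + P)/(16 + P) (z(P) = (P + 1)/(P + (-4)²) = (1 + P)/(P + 16) = (1 + P)/(16 + P))
z(-22)*(-59) = ((1 - 22)/(16 - 22))*(-59) = (-21/(-6))*(-59) = -⅙*(-21)*(-59) = (7/2)*(-59) = -413/2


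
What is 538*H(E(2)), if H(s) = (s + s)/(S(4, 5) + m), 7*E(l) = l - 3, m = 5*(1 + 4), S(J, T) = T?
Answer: -538/105 ≈ -5.1238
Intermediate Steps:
m = 25 (m = 5*5 = 25)
E(l) = -3/7 + l/7 (E(l) = (l - 3)/7 = (-3 + l)/7 = -3/7 + l/7)
H(s) = s/15 (H(s) = (s + s)/(5 + 25) = (2*s)/30 = (2*s)*(1/30) = s/15)
538*H(E(2)) = 538*((-3/7 + (⅐)*2)/15) = 538*((-3/7 + 2/7)/15) = 538*((1/15)*(-⅐)) = 538*(-1/105) = -538/105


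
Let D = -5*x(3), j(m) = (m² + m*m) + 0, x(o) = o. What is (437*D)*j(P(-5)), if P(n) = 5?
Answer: -327750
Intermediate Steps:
j(m) = 2*m² (j(m) = (m² + m²) + 0 = 2*m² + 0 = 2*m²)
D = -15 (D = -5*3 = -15)
(437*D)*j(P(-5)) = (437*(-15))*(2*5²) = -13110*25 = -6555*50 = -327750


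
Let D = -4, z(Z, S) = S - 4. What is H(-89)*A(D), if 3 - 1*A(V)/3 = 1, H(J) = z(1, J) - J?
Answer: -24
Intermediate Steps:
z(Z, S) = -4 + S
H(J) = -4 (H(J) = (-4 + J) - J = -4)
A(V) = 6 (A(V) = 9 - 3*1 = 9 - 3 = 6)
H(-89)*A(D) = -4*6 = -24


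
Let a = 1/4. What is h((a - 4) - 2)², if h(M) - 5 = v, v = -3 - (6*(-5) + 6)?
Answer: 676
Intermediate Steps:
a = ¼ ≈ 0.25000
v = 21 (v = -3 - (-30 + 6) = -3 - 1*(-24) = -3 + 24 = 21)
h(M) = 26 (h(M) = 5 + 21 = 26)
h((a - 4) - 2)² = 26² = 676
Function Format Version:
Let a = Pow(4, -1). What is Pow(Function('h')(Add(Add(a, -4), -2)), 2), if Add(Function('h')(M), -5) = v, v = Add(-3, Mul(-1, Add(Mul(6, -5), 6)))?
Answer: 676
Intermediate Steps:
a = Rational(1, 4) ≈ 0.25000
v = 21 (v = Add(-3, Mul(-1, Add(-30, 6))) = Add(-3, Mul(-1, -24)) = Add(-3, 24) = 21)
Function('h')(M) = 26 (Function('h')(M) = Add(5, 21) = 26)
Pow(Function('h')(Add(Add(a, -4), -2)), 2) = Pow(26, 2) = 676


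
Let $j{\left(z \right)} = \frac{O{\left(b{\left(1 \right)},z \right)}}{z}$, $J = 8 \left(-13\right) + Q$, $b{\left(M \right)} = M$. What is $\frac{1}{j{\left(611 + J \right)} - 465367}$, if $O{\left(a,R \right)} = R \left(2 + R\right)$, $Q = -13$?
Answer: $- \frac{1}{464871} \approx -2.1511 \cdot 10^{-6}$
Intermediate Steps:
$J = -117$ ($J = 8 \left(-13\right) - 13 = -104 - 13 = -117$)
$j{\left(z \right)} = 2 + z$ ($j{\left(z \right)} = \frac{z \left(2 + z\right)}{z} = 2 + z$)
$\frac{1}{j{\left(611 + J \right)} - 465367} = \frac{1}{\left(2 + \left(611 - 117\right)\right) - 465367} = \frac{1}{\left(2 + 494\right) - 465367} = \frac{1}{496 - 465367} = \frac{1}{-464871} = - \frac{1}{464871}$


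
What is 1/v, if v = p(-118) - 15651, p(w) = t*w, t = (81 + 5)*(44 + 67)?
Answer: -1/1142079 ≈ -8.7560e-7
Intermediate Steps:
t = 9546 (t = 86*111 = 9546)
p(w) = 9546*w
v = -1142079 (v = 9546*(-118) - 15651 = -1126428 - 15651 = -1142079)
1/v = 1/(-1142079) = -1/1142079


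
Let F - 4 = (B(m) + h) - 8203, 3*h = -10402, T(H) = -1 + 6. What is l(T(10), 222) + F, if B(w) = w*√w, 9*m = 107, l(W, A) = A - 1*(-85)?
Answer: -34078/3 + 107*√107/27 ≈ -11318.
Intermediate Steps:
T(H) = 5
h = -10402/3 (h = (⅓)*(-10402) = -10402/3 ≈ -3467.3)
l(W, A) = 85 + A (l(W, A) = A + 85 = 85 + A)
m = 107/9 (m = (⅑)*107 = 107/9 ≈ 11.889)
B(w) = w^(3/2)
F = -34999/3 + 107*√107/27 (F = 4 + (((107/9)^(3/2) - 10402/3) - 8203) = 4 + ((107*√107/27 - 10402/3) - 8203) = 4 + ((-10402/3 + 107*√107/27) - 8203) = 4 + (-35011/3 + 107*√107/27) = -34999/3 + 107*√107/27 ≈ -11625.)
l(T(10), 222) + F = (85 + 222) + (-34999/3 + 107*√107/27) = 307 + (-34999/3 + 107*√107/27) = -34078/3 + 107*√107/27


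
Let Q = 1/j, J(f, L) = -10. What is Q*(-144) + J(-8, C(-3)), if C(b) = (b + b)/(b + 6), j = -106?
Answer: -458/53 ≈ -8.6415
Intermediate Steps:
C(b) = 2*b/(6 + b) (C(b) = (2*b)/(6 + b) = 2*b/(6 + b))
Q = -1/106 (Q = 1/(-106) = -1/106 ≈ -0.0094340)
Q*(-144) + J(-8, C(-3)) = -1/106*(-144) - 10 = 72/53 - 10 = -458/53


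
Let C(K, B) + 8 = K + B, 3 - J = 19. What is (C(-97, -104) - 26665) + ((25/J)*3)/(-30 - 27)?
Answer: -8169671/304 ≈ -26874.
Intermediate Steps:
J = -16 (J = 3 - 1*19 = 3 - 19 = -16)
C(K, B) = -8 + B + K (C(K, B) = -8 + (K + B) = -8 + (B + K) = -8 + B + K)
(C(-97, -104) - 26665) + ((25/J)*3)/(-30 - 27) = ((-8 - 104 - 97) - 26665) + ((25/(-16))*3)/(-30 - 27) = (-209 - 26665) + ((25*(-1/16))*3)/(-57) = -26874 - 25/16*3*(-1/57) = -26874 - 75/16*(-1/57) = -26874 + 25/304 = -8169671/304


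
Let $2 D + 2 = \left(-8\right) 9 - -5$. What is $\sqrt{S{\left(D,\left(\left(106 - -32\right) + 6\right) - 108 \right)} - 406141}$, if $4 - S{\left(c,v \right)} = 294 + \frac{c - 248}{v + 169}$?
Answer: $\frac{i \sqrt{2732832778}}{82} \approx 637.52 i$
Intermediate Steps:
$D = - \frac{69}{2}$ ($D = -1 + \frac{\left(-8\right) 9 - -5}{2} = -1 + \frac{-72 + \left(-1 + 6\right)}{2} = -1 + \frac{-72 + 5}{2} = -1 + \frac{1}{2} \left(-67\right) = -1 - \frac{67}{2} = - \frac{69}{2} \approx -34.5$)
$S{\left(c,v \right)} = -290 - \frac{-248 + c}{169 + v}$ ($S{\left(c,v \right)} = 4 - \left(294 + \frac{c - 248}{v + 169}\right) = 4 - \left(294 + \frac{-248 + c}{169 + v}\right) = -290 - \frac{-248 + c}{169 + v}$)
$\sqrt{S{\left(D,\left(\left(106 - -32\right) + 6\right) - 108 \right)} - 406141} = \sqrt{\frac{-48762 - - \frac{69}{2} - 290 \left(\left(\left(106 - -32\right) + 6\right) - 108\right)}{169 + \left(\left(\left(106 - -32\right) + 6\right) - 108\right)} - 406141} = \sqrt{\frac{-48762 + \frac{69}{2} - 290 \left(\left(\left(106 + 32\right) + 6\right) - 108\right)}{169 + \left(\left(\left(106 + 32\right) + 6\right) - 108\right)} - 406141} = \sqrt{\frac{-48762 + \frac{69}{2} - 290 \left(\left(138 + 6\right) - 108\right)}{169 + \left(\left(138 + 6\right) - 108\right)} - 406141} = \sqrt{\frac{-48762 + \frac{69}{2} - 290 \left(144 - 108\right)}{169 + \left(144 - 108\right)} - 406141} = \sqrt{\frac{-48762 + \frac{69}{2} - 10440}{169 + 36} - 406141} = \sqrt{\frac{-48762 + \frac{69}{2} - 10440}{205} - 406141} = \sqrt{\frac{1}{205} \left(- \frac{118335}{2}\right) - 406141} = \sqrt{- \frac{23667}{82} - 406141} = \sqrt{- \frac{33327229}{82}} = \frac{i \sqrt{2732832778}}{82}$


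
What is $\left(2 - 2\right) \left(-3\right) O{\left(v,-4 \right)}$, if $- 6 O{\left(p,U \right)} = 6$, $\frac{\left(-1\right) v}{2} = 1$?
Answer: $0$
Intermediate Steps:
$v = -2$ ($v = \left(-2\right) 1 = -2$)
$O{\left(p,U \right)} = -1$ ($O{\left(p,U \right)} = \left(- \frac{1}{6}\right) 6 = -1$)
$\left(2 - 2\right) \left(-3\right) O{\left(v,-4 \right)} = \left(2 - 2\right) \left(-3\right) \left(-1\right) = 0 \left(-3\right) \left(-1\right) = 0 \left(-1\right) = 0$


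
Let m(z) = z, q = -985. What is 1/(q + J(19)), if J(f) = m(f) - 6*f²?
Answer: -1/3132 ≈ -0.00031928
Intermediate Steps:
J(f) = f - 6*f²
1/(q + J(19)) = 1/(-985 + 19*(1 - 6*19)) = 1/(-985 + 19*(1 - 114)) = 1/(-985 + 19*(-113)) = 1/(-985 - 2147) = 1/(-3132) = -1/3132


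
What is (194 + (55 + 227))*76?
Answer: 36176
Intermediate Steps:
(194 + (55 + 227))*76 = (194 + 282)*76 = 476*76 = 36176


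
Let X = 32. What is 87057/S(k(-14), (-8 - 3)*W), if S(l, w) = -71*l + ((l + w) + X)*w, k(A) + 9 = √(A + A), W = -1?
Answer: 88188741/1126969 + 10446840*I*√7/1126969 ≈ 78.253 + 24.526*I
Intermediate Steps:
k(A) = -9 + √2*√A (k(A) = -9 + √(A + A) = -9 + √(2*A) = -9 + √2*√A)
S(l, w) = -71*l + w*(32 + l + w) (S(l, w) = -71*l + ((l + w) + 32)*w = -71*l + (32 + l + w)*w = -71*l + w*(32 + l + w))
87057/S(k(-14), (-8 - 3)*W) = 87057/(((-8 - 3)*(-1))² - 71*(-9 + √2*√(-14)) + 32*((-8 - 3)*(-1)) + (-9 + √2*√(-14))*((-8 - 3)*(-1))) = 87057/((-11*(-1))² - 71*(-9 + √2*(I*√14)) + 32*(-11*(-1)) + (-9 + √2*(I*√14))*(-11*(-1))) = 87057/(11² - 71*(-9 + 2*I*√7) + 32*11 + (-9 + 2*I*√7)*11) = 87057/(121 + (639 - 142*I*√7) + 352 + (-99 + 22*I*√7)) = 87057/(1013 - 120*I*√7)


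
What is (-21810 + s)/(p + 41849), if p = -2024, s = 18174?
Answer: -404/4425 ≈ -0.091299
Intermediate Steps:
(-21810 + s)/(p + 41849) = (-21810 + 18174)/(-2024 + 41849) = -3636/39825 = -3636*1/39825 = -404/4425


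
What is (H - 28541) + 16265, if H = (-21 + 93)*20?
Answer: -10836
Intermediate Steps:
H = 1440 (H = 72*20 = 1440)
(H - 28541) + 16265 = (1440 - 28541) + 16265 = -27101 + 16265 = -10836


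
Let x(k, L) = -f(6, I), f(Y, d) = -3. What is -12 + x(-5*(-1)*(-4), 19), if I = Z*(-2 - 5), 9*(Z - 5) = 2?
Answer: -9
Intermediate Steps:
Z = 47/9 (Z = 5 + (1/9)*2 = 5 + 2/9 = 47/9 ≈ 5.2222)
I = -329/9 (I = 47*(-2 - 5)/9 = (47/9)*(-7) = -329/9 ≈ -36.556)
x(k, L) = 3 (x(k, L) = -1*(-3) = 3)
-12 + x(-5*(-1)*(-4), 19) = -12 + 3 = -9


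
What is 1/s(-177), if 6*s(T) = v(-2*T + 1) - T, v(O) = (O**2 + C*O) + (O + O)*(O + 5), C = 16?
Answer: 3/193741 ≈ 1.5485e-5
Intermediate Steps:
v(O) = O**2 + 16*O + 2*O*(5 + O) (v(O) = (O**2 + 16*O) + (O + O)*(O + 5) = (O**2 + 16*O) + (2*O)*(5 + O) = (O**2 + 16*O) + 2*O*(5 + O) = O**2 + 16*O + 2*O*(5 + O))
s(T) = -T/6 + (1 - 2*T)*(29 - 6*T)/6 (s(T) = ((-2*T + 1)*(26 + 3*(-2*T + 1)) - T)/6 = ((1 - 2*T)*(26 + 3*(1 - 2*T)) - T)/6 = ((1 - 2*T)*(26 + (3 - 6*T)) - T)/6 = ((1 - 2*T)*(29 - 6*T) - T)/6 = (-T + (1 - 2*T)*(29 - 6*T))/6 = -T/6 + (1 - 2*T)*(29 - 6*T)/6)
1/s(-177) = 1/(29/6 + 2*(-177)**2 - 65/6*(-177)) = 1/(29/6 + 2*31329 + 3835/2) = 1/(29/6 + 62658 + 3835/2) = 1/(193741/3) = 3/193741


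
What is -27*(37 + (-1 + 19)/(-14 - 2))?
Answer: -7749/8 ≈ -968.63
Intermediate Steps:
-27*(37 + (-1 + 19)/(-14 - 2)) = -27*(37 + 18/(-16)) = -27*(37 + 18*(-1/16)) = -27*(37 - 9/8) = -27*287/8 = -7749/8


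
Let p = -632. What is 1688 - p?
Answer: 2320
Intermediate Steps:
1688 - p = 1688 - 1*(-632) = 1688 + 632 = 2320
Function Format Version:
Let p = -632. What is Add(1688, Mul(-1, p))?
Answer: 2320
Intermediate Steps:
Add(1688, Mul(-1, p)) = Add(1688, Mul(-1, -632)) = Add(1688, 632) = 2320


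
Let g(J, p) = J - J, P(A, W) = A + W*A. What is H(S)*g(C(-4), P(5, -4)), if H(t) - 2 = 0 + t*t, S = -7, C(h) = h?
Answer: 0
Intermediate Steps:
P(A, W) = A + A*W
g(J, p) = 0
H(t) = 2 + t² (H(t) = 2 + (0 + t*t) = 2 + (0 + t²) = 2 + t²)
H(S)*g(C(-4), P(5, -4)) = (2 + (-7)²)*0 = (2 + 49)*0 = 51*0 = 0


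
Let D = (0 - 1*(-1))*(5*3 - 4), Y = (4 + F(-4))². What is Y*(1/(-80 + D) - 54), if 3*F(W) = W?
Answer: -238528/621 ≈ -384.10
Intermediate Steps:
F(W) = W/3
Y = 64/9 (Y = (4 + (⅓)*(-4))² = (4 - 4/3)² = (8/3)² = 64/9 ≈ 7.1111)
D = 11 (D = (0 + 1)*(15 - 4) = 1*11 = 11)
Y*(1/(-80 + D) - 54) = 64*(1/(-80 + 11) - 54)/9 = 64*(1/(-69) - 54)/9 = 64*(-1/69 - 54)/9 = (64/9)*(-3727/69) = -238528/621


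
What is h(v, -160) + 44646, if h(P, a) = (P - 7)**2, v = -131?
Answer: 63690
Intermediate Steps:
h(P, a) = (-7 + P)**2
h(v, -160) + 44646 = (-7 - 131)**2 + 44646 = (-138)**2 + 44646 = 19044 + 44646 = 63690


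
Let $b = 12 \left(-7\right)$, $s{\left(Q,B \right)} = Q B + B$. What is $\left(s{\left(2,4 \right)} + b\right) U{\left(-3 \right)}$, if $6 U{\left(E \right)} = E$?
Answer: $36$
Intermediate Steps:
$s{\left(Q,B \right)} = B + B Q$ ($s{\left(Q,B \right)} = B Q + B = B + B Q$)
$U{\left(E \right)} = \frac{E}{6}$
$b = -84$
$\left(s{\left(2,4 \right)} + b\right) U{\left(-3 \right)} = \left(4 \left(1 + 2\right) - 84\right) \frac{1}{6} \left(-3\right) = \left(4 \cdot 3 - 84\right) \left(- \frac{1}{2}\right) = \left(12 - 84\right) \left(- \frac{1}{2}\right) = \left(-72\right) \left(- \frac{1}{2}\right) = 36$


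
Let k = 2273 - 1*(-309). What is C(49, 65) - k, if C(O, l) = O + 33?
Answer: -2500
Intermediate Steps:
C(O, l) = 33 + O
k = 2582 (k = 2273 + 309 = 2582)
C(49, 65) - k = (33 + 49) - 1*2582 = 82 - 2582 = -2500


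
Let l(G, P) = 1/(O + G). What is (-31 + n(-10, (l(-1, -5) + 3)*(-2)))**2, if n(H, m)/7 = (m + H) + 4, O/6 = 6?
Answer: 332929/25 ≈ 13317.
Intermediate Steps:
O = 36 (O = 6*6 = 36)
l(G, P) = 1/(36 + G)
n(H, m) = 28 + 7*H + 7*m (n(H, m) = 7*((m + H) + 4) = 7*((H + m) + 4) = 7*(4 + H + m) = 28 + 7*H + 7*m)
(-31 + n(-10, (l(-1, -5) + 3)*(-2)))**2 = (-31 + (28 + 7*(-10) + 7*((1/(36 - 1) + 3)*(-2))))**2 = (-31 + (28 - 70 + 7*((1/35 + 3)*(-2))))**2 = (-31 + (28 - 70 + 7*((106/35)*(-2))))**2 = (-31 + (28 - 70 + 7*(-212/35)))**2 = (-31 + (28 - 70 - 212/5))**2 = (-31 - 422/5)**2 = (-577/5)**2 = 332929/25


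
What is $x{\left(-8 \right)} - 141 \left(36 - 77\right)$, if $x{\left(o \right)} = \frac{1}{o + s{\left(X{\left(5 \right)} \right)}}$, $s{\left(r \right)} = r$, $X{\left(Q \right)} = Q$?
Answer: $\frac{17342}{3} \approx 5780.7$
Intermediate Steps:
$x{\left(o \right)} = \frac{1}{5 + o}$ ($x{\left(o \right)} = \frac{1}{o + 5} = \frac{1}{5 + o}$)
$x{\left(-8 \right)} - 141 \left(36 - 77\right) = \frac{1}{5 - 8} - 141 \left(36 - 77\right) = \frac{1}{-3} - 141 \left(36 - 77\right) = - \frac{1}{3} - -5781 = - \frac{1}{3} + 5781 = \frac{17342}{3}$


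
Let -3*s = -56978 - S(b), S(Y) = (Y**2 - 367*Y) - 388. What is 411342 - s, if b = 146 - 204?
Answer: 384262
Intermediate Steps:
b = -58
S(Y) = -388 + Y**2 - 367*Y
s = 27080 (s = -(-56978 - (-388 + (-58)**2 - 367*(-58)))/3 = -(-56978 - (-388 + 3364 + 21286))/3 = -(-56978 - 1*24262)/3 = -(-56978 - 24262)/3 = -1/3*(-81240) = 27080)
411342 - s = 411342 - 1*27080 = 411342 - 27080 = 384262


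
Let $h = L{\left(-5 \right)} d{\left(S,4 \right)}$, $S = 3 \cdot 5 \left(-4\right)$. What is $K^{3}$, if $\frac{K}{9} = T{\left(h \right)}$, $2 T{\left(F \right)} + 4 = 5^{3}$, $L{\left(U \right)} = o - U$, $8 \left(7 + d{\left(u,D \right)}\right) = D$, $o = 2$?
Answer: $\frac{1291467969}{8} \approx 1.6143 \cdot 10^{8}$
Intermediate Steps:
$S = -60$ ($S = 15 \left(-4\right) = -60$)
$d{\left(u,D \right)} = -7 + \frac{D}{8}$
$L{\left(U \right)} = 2 - U$
$h = - \frac{91}{2}$ ($h = \left(2 - -5\right) \left(-7 + \frac{1}{8} \cdot 4\right) = \left(2 + 5\right) \left(-7 + \frac{1}{2}\right) = 7 \left(- \frac{13}{2}\right) = - \frac{91}{2} \approx -45.5$)
$T{\left(F \right)} = \frac{121}{2}$ ($T{\left(F \right)} = -2 + \frac{5^{3}}{2} = -2 + \frac{1}{2} \cdot 125 = -2 + \frac{125}{2} = \frac{121}{2}$)
$K = \frac{1089}{2}$ ($K = 9 \cdot \frac{121}{2} = \frac{1089}{2} \approx 544.5$)
$K^{3} = \left(\frac{1089}{2}\right)^{3} = \frac{1291467969}{8}$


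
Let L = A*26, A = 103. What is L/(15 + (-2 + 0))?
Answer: 206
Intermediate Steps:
L = 2678 (L = 103*26 = 2678)
L/(15 + (-2 + 0)) = 2678/(15 + (-2 + 0)) = 2678/(15 - 2) = 2678/13 = (1/13)*2678 = 206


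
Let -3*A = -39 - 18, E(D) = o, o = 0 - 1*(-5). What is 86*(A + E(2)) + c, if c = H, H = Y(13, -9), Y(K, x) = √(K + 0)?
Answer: 2064 + √13 ≈ 2067.6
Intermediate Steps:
o = 5 (o = 0 + 5 = 5)
E(D) = 5
A = 19 (A = -(-39 - 18)/3 = -⅓*(-57) = 19)
Y(K, x) = √K
H = √13 ≈ 3.6056
c = √13 ≈ 3.6056
86*(A + E(2)) + c = 86*(19 + 5) + √13 = 86*24 + √13 = 2064 + √13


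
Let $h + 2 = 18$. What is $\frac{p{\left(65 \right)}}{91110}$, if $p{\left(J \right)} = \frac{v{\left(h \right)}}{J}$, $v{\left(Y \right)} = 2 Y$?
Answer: $\frac{16}{2961075} \approx 5.4034 \cdot 10^{-6}$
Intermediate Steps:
$h = 16$ ($h = -2 + 18 = 16$)
$p{\left(J \right)} = \frac{32}{J}$ ($p{\left(J \right)} = \frac{2 \cdot 16}{J} = \frac{32}{J}$)
$\frac{p{\left(65 \right)}}{91110} = \frac{32 \cdot \frac{1}{65}}{91110} = 32 \cdot \frac{1}{65} \cdot \frac{1}{91110} = \frac{32}{65} \cdot \frac{1}{91110} = \frac{16}{2961075}$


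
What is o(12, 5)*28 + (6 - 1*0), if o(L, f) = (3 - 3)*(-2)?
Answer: 6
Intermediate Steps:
o(L, f) = 0 (o(L, f) = 0*(-2) = 0)
o(12, 5)*28 + (6 - 1*0) = 0*28 + (6 - 1*0) = 0 + (6 + 0) = 0 + 6 = 6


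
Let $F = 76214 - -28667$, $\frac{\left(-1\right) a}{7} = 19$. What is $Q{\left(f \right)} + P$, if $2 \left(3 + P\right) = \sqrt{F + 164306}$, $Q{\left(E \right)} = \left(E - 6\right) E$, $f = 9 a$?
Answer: $1439988 + \frac{\sqrt{269187}}{2} \approx 1.4402 \cdot 10^{6}$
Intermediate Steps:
$a = -133$ ($a = \left(-7\right) 19 = -133$)
$F = 104881$ ($F = 76214 + 28667 = 104881$)
$f = -1197$ ($f = 9 \left(-133\right) = -1197$)
$Q{\left(E \right)} = E \left(-6 + E\right)$ ($Q{\left(E \right)} = \left(-6 + E\right) E = E \left(-6 + E\right)$)
$P = -3 + \frac{\sqrt{269187}}{2}$ ($P = -3 + \frac{\sqrt{104881 + 164306}}{2} = -3 + \frac{\sqrt{269187}}{2} \approx 256.42$)
$Q{\left(f \right)} + P = - 1197 \left(-6 - 1197\right) - \left(3 - \frac{\sqrt{269187}}{2}\right) = \left(-1197\right) \left(-1203\right) - \left(3 - \frac{\sqrt{269187}}{2}\right) = 1439991 - \left(3 - \frac{\sqrt{269187}}{2}\right) = 1439988 + \frac{\sqrt{269187}}{2}$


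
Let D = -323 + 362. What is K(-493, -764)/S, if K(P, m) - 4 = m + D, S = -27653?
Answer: 721/27653 ≈ 0.026073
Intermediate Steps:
D = 39
K(P, m) = 43 + m (K(P, m) = 4 + (m + 39) = 4 + (39 + m) = 43 + m)
K(-493, -764)/S = (43 - 764)/(-27653) = -721*(-1/27653) = 721/27653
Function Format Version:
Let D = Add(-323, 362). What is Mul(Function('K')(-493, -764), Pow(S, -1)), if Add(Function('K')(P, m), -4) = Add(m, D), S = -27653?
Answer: Rational(721, 27653) ≈ 0.026073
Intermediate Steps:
D = 39
Function('K')(P, m) = Add(43, m) (Function('K')(P, m) = Add(4, Add(m, 39)) = Add(4, Add(39, m)) = Add(43, m))
Mul(Function('K')(-493, -764), Pow(S, -1)) = Mul(Add(43, -764), Pow(-27653, -1)) = Mul(-721, Rational(-1, 27653)) = Rational(721, 27653)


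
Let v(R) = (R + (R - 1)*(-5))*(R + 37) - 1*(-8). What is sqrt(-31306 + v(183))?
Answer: I*sqrt(191238) ≈ 437.31*I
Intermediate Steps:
v(R) = 8 + (5 - 4*R)*(37 + R) (v(R) = (R + (-1 + R)*(-5))*(37 + R) + 8 = (R + (5 - 5*R))*(37 + R) + 8 = (5 - 4*R)*(37 + R) + 8 = 8 + (5 - 4*R)*(37 + R))
sqrt(-31306 + v(183)) = sqrt(-31306 + (193 - 143*183 - 4*183**2)) = sqrt(-31306 + (193 - 26169 - 4*33489)) = sqrt(-31306 + (193 - 26169 - 133956)) = sqrt(-31306 - 159932) = sqrt(-191238) = I*sqrt(191238)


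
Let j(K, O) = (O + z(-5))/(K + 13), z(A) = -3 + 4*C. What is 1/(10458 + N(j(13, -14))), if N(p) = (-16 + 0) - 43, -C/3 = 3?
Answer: 1/10399 ≈ 9.6163e-5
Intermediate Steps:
C = -9 (C = -3*3 = -9)
z(A) = -39 (z(A) = -3 + 4*(-9) = -3 - 36 = -39)
j(K, O) = (-39 + O)/(13 + K) (j(K, O) = (O - 39)/(K + 13) = (-39 + O)/(13 + K))
N(p) = -59 (N(p) = -16 - 43 = -59)
1/(10458 + N(j(13, -14))) = 1/(10458 - 59) = 1/10399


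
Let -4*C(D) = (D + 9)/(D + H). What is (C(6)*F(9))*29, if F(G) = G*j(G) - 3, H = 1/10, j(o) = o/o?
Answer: -6525/61 ≈ -106.97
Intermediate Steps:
j(o) = 1
H = ⅒ ≈ 0.10000
C(D) = -(9 + D)/(4*(⅒ + D)) (C(D) = -(D + 9)/(4*(D + ⅒)) = -(9 + D)/(4*(⅒ + D)))
F(G) = -3 + G (F(G) = G*1 - 3 = G - 3 = -3 + G)
(C(6)*F(9))*29 = ((5*(-9 - 1*6)/(2*(1 + 10*6)))*(-3 + 9))*29 = ((5*(-9 - 6)/(2*(1 + 60)))*6)*29 = (((5/2)*(-15)/61)*6)*29 = (((5/2)*(1/61)*(-15))*6)*29 = -75/122*6*29 = -225/61*29 = -6525/61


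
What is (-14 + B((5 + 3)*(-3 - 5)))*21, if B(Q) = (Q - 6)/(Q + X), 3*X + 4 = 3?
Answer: -52332/193 ≈ -271.15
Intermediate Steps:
X = -⅓ (X = -4/3 + (⅓)*3 = -4/3 + 1 = -⅓ ≈ -0.33333)
B(Q) = (-6 + Q)/(-⅓ + Q) (B(Q) = (Q - 6)/(Q - ⅓) = (-6 + Q)/(-⅓ + Q))
(-14 + B((5 + 3)*(-3 - 5)))*21 = (-14 + 3*(-6 + (5 + 3)*(-3 - 5))/(-1 + 3*((5 + 3)*(-3 - 5))))*21 = (-14 + 3*(-6 + 8*(-8))/(-1 + 3*(8*(-8))))*21 = (-14 + 3*(-6 - 64)/(-1 + 3*(-64)))*21 = (-14 + 3*(-70)/(-1 - 192))*21 = (-14 + 3*(-70)/(-193))*21 = (-14 + 3*(-1/193)*(-70))*21 = (-14 + 210/193)*21 = -2492/193*21 = -52332/193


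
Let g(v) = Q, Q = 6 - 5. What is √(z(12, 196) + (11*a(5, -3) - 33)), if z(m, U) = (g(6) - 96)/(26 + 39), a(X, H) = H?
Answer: I*√11401/13 ≈ 8.2135*I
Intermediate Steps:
Q = 1
g(v) = 1
z(m, U) = -19/13 (z(m, U) = (1 - 96)/(26 + 39) = -95/65 = -95*1/65 = -19/13)
√(z(12, 196) + (11*a(5, -3) - 33)) = √(-19/13 + (11*(-3) - 33)) = √(-19/13 + (-33 - 33)) = √(-19/13 - 66) = √(-877/13) = I*√11401/13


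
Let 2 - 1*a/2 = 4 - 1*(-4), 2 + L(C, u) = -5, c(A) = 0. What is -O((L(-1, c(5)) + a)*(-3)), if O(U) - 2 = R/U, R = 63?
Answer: -59/19 ≈ -3.1053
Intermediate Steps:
L(C, u) = -7 (L(C, u) = -2 - 5 = -7)
a = -12 (a = 4 - 2*(4 - 1*(-4)) = 4 - 2*(4 + 4) = 4 - 2*8 = 4 - 16 = -12)
O(U) = 2 + 63/U
-O((L(-1, c(5)) + a)*(-3)) = -(2 + 63/(((-7 - 12)*(-3)))) = -(2 + 63/((-19*(-3)))) = -(2 + 63/57) = -(2 + 63*(1/57)) = -(2 + 21/19) = -1*59/19 = -59/19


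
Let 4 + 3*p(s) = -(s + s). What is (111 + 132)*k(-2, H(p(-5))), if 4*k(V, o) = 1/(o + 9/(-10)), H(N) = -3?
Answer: -405/26 ≈ -15.577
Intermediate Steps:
p(s) = -4/3 - 2*s/3 (p(s) = -4/3 + (-(s + s))/3 = -4/3 + (-2*s)/3 = -4/3 - 2*s/3)
k(V, o) = 1/(4*(-9/10 + o)) (k(V, o) = 1/(4*(o + 9/(-10))) = 1/(4*(o + 9*(-⅒))) = 1/(4*(o - 9/10)) = 1/(4*(-9/10 + o)))
(111 + 132)*k(-2, H(p(-5))) = (111 + 132)*(5/(2*(-9 + 10*(-3)))) = 243*(5/(2*(-9 - 30))) = 243*((5/2)/(-39)) = 243*((5/2)*(-1/39)) = 243*(-5/78) = -405/26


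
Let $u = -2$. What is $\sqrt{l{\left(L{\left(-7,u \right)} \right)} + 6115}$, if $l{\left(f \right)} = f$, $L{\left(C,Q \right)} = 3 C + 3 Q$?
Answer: $2 \sqrt{1522} \approx 78.026$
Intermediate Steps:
$\sqrt{l{\left(L{\left(-7,u \right)} \right)} + 6115} = \sqrt{\left(3 \left(-7\right) + 3 \left(-2\right)\right) + 6115} = \sqrt{\left(-21 - 6\right) + 6115} = \sqrt{-27 + 6115} = \sqrt{6088} = 2 \sqrt{1522}$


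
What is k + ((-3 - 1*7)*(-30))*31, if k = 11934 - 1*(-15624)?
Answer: 36858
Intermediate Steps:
k = 27558 (k = 11934 + 15624 = 27558)
k + ((-3 - 1*7)*(-30))*31 = 27558 + ((-3 - 1*7)*(-30))*31 = 27558 + ((-3 - 7)*(-30))*31 = 27558 - 10*(-30)*31 = 27558 + 300*31 = 27558 + 9300 = 36858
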